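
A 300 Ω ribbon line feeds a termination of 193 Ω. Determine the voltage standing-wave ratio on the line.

VSWR ≈ 1.55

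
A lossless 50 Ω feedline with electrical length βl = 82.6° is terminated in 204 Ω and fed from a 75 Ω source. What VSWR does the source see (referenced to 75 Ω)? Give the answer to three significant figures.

VSWR ≈ 6.07

tan(βl) = 7.7
Z_in = Z_0·(Z_L + jZ_0·tanβl)/(Z_0 + jZ_L·tanβl) = 12.4 − j6.1 Ω
Γ_s = (Z_in − Z_s)/(Z_in + Z_s) = (-62.6 − j6.1)/(87.4 − j6.1), |Γ_s| = 0.717
VSWR = (1 + |Γ_s|)/(1 − |Γ_s|)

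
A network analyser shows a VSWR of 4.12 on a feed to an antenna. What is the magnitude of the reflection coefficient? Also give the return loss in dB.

|Γ| ≈ 0.609; return loss ≈ 4.3 dB

|Γ| = (S − 1)/(S + 1) = (4.12 − 1)/(4.12 + 1) = 3.12/5.12
RL = −20·log₁₀|Γ| = −20·log₁₀(0.609)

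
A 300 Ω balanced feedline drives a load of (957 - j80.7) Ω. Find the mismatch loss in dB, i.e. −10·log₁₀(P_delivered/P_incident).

mismatch loss ≈ 1.4 dB

Γ = (657 − j80.7)/(1257 − j80.7), |Γ| = 0.526
|Γ|² = 0.276, so P_del/P_inc = 1 − |Γ|² = 0.724
ML = −10·log₁₀(1 − |Γ|²)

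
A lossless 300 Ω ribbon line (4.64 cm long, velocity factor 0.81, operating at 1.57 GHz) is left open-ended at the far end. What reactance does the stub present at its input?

X_in ≈ 97 Ω (inductive)

λ = v/f = 0.81·c / 1.57 GHz = 0.155 m
βl = 2π·l/λ = 2π × 0.3 = 108°
tan(βl) = -3.09
For an open-ended stub, Z_in = −jZ_0·cot(βl) = −jZ_0/tan(βl)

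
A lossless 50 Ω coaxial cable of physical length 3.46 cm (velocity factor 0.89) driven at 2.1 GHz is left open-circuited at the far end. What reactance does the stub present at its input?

X_in ≈ 7 Ω (inductive)

λ = v/f = 0.89·c / 2.1 GHz = 0.127 m
βl = 2π·l/λ = 2π × 0.272 = 98°
tan(βl) = -7.14
For an open-circuited stub, Z_in = −jZ_0·cot(βl) = −jZ_0/tan(βl)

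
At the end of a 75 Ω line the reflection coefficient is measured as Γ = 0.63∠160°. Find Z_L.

Z_L = Z_0·(1 + Γ)/(1 − Γ) = 75·(0.408 + j0.215)/(1.59 − j0.215)

Z_L ≈ 17.5 + j12.5 Ω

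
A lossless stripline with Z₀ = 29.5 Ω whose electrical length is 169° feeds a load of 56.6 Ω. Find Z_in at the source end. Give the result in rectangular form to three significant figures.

tan(βl) = tan(169°) = -0.194
Z_in = Z_0·(Z_L + jZ_0·tanβl)/(Z_0 + jZ_L·tanβl)
     = 29.5·(56.6 − j5.73)/(29.5 − j11)

Z_in ≈ 51.6 + j13.5 Ω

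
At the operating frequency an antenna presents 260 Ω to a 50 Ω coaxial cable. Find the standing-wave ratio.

VSWR ≈ 5.2

Γ = (260 − 50)/(260 + 50) = 0.677
VSWR = (1 + 0.677)/(1 − 0.677)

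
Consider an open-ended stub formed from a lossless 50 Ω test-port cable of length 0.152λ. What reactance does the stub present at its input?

X_in ≈ -35.4 Ω (capacitive)

βl = 2π × 0.152 = 54.7°
tan(βl) = 1.41
For an open-ended stub, Z_in = −jZ_0·cot(βl) = −jZ_0/tan(βl)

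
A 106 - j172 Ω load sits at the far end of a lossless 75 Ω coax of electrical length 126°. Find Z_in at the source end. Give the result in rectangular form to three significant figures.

tan(βl) = tan(126°) = -1.38
Z_in = Z_0·(Z_L + jZ_0·tanβl)/(Z_0 + jZ_L·tanβl)
     = 75·(106 − j275)/(-162 − j146)

Z_in ≈ 36.4 + j94.8 Ω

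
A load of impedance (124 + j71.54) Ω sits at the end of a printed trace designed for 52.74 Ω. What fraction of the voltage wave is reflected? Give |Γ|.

Γ = (Z_L − Z_0)/(Z_L + Z_0) = (71.26 + j71.54)/(176.7 + j71.54)
|Γ| = 101/191

|Γ| ≈ 0.53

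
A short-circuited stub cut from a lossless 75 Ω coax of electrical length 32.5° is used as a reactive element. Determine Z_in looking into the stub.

tan(βl) = 0.637
For a short-circuited stub, Z_in = jZ_0·tan(βl)

Z_in ≈ +j47.8 Ω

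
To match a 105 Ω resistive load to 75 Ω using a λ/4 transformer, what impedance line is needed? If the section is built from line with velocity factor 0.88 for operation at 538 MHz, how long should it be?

Z_qwt = √(Z_0·R_L) = √(75 × 105) = √7875
λ = 0.88·c/f = 0.491 m, so l = λ/4 = 0.123 m

Z_qwt ≈ 88.7 Ω; length ≈ 12.3 cm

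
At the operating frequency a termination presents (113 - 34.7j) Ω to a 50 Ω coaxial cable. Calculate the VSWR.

VSWR ≈ 2.52

Γ = (Z_L − Z_0)/(Z_L + Z_0) = (63 − j34.7)/(163 − j34.7)
|Γ| = 71.9/167 = 0.432
VSWR = (1 + |Γ|)/(1 − |Γ|) = 1.43/0.568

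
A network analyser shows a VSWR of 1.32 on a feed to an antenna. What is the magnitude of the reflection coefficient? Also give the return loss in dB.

|Γ| = (S − 1)/(S + 1) = (1.32 − 1)/(1.32 + 1) = 0.32/2.32
RL = −20·log₁₀|Γ| = −20·log₁₀(0.138)

|Γ| ≈ 0.138; return loss ≈ 17.2 dB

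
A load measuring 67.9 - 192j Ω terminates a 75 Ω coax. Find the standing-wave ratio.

VSWR ≈ 9.14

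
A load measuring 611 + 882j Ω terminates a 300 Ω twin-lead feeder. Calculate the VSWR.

VSWR ≈ 6.62

Γ = (Z_L − Z_0)/(Z_L + Z_0) = (311 + j882)/(911 + j882)
|Γ| = 935/1270 = 0.738
VSWR = (1 + |Γ|)/(1 − |Γ|) = 1.74/0.262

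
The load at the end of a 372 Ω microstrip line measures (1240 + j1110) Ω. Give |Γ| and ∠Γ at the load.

Γ = (Z_L − Z_0)/(Z_L + Z_0) = (868 + j1110)/(1612 + j1110)
|Γ| = 1410/1960 = 0.72

Γ ≈ 0.72 ∠ 17.4°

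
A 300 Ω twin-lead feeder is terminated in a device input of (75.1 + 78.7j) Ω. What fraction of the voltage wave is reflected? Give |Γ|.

Γ = (Z_L − Z_0)/(Z_L + Z_0) = (-224.9 + j78.7)/(375.1 + j78.7)
|Γ| = 238/383

|Γ| ≈ 0.622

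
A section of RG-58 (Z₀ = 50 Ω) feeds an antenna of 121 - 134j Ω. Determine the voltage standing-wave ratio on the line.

Γ = (Z_L − Z_0)/(Z_L + Z_0) = (71 − j134)/(171 − j134)
|Γ| = 152/217 = 0.698
VSWR = (1 + |Γ|)/(1 − |Γ|) = 1.7/0.302

VSWR ≈ 5.62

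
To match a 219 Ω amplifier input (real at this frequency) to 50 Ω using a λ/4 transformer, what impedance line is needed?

Z_qwt = √(Z_0·R_L) = √(50 × 219) = √10950

Z_qwt ≈ 105 Ω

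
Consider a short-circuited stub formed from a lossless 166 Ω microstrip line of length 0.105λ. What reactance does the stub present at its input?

βl = 2π × 0.105 = 37.8°
tan(βl) = 0.776
For a short-circuited stub, Z_in = jZ_0·tan(βl)

X_in ≈ 129 Ω (inductive)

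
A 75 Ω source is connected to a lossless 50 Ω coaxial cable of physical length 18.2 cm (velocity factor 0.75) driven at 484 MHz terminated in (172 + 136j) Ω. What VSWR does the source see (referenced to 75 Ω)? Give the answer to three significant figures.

VSWR ≈ 6.41

λ = v/f = 0.75·c / 484 MHz = 0.465 m
βl = 2π·l/λ = 2π × 0.392 = 141°
tan(βl) = -0.811
Z_in = Z_0·(Z_L + jZ_0·tanβl)/(Z_0 + jZ_L·tanβl) = 15.8 + j43.5 Ω
Γ_s = (Z_in − Z_s)/(Z_in + Z_s) = (-59.2 + j43.5)/(90.8 + j43.5), |Γ_s| = 0.73
VSWR = (1 + |Γ_s|)/(1 − |Γ_s|)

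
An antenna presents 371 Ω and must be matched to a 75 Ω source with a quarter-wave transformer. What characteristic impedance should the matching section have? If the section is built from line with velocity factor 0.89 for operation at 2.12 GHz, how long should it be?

Z_qwt ≈ 167 Ω; length ≈ 3.15 cm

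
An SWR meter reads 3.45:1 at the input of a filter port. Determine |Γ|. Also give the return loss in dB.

|Γ| = (S − 1)/(S + 1) = (3.45 − 1)/(3.45 + 1) = 2.45/4.45
RL = −20·log₁₀|Γ| = −20·log₁₀(0.551)

|Γ| ≈ 0.551; return loss ≈ 5.18 dB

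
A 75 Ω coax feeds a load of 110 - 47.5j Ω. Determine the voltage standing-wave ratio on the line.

VSWR ≈ 1.89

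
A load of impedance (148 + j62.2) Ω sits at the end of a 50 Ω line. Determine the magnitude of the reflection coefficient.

Γ = (Z_L − Z_0)/(Z_L + Z_0) = (98 + j62.2)/(198 + j62.2)
|Γ| = 116/208

|Γ| ≈ 0.559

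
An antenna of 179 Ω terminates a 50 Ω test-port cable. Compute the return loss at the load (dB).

RL ≈ 4.98 dB

Γ = (179 − 50)/(179 + 50) = 0.563
RL = −20·log₁₀|Γ| = −20·log₁₀(0.563)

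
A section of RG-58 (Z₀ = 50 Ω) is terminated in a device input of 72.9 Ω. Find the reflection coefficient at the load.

Γ = (Z_L − Z_0)/(Z_L + Z_0) = (72.9 − 50)/(72.9 + 50) = 22.9/122.9

Γ = 0.186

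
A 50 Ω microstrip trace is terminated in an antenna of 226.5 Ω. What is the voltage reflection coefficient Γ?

Γ = 0.638

Γ = (Z_L − Z_0)/(Z_L + Z_0) = (226.5 − 50)/(226.5 + 50) = 176.5/276.5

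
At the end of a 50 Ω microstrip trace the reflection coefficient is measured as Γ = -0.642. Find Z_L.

Z_L = Z_0·(1 + Γ)/(1 − Γ) = 50·(0.358)/(1.64)

Z_L ≈ 10.9 Ω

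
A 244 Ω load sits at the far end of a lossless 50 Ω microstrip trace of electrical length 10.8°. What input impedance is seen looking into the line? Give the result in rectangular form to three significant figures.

Z_in ≈ 135 − j117 Ω

tan(βl) = tan(10.8°) = 0.191
Z_in = Z_0·(Z_L + jZ_0·tanβl)/(Z_0 + jZ_L·tanβl)
     = 50·(244 + j9.54)/(50 + j46.5)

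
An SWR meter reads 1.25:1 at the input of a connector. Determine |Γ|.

|Γ| ≈ 0.111

|Γ| = (S − 1)/(S + 1) = (1.25 − 1)/(1.25 + 1) = 0.25/2.25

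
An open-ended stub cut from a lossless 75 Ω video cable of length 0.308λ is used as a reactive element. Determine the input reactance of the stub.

X_in ≈ 28.6 Ω (inductive)

βl = 2π × 0.308 = 111°
tan(βl) = -2.62
For an open-ended stub, Z_in = −jZ_0·cot(βl) = −jZ_0/tan(βl)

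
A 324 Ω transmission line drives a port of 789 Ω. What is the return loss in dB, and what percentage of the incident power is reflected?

RL ≈ 7.58 dB; 17.5% of incident power reflected

Γ = (789 − 324)/(789 + 324) = 0.418
RL = −20·log₁₀(0.418) = 7.58 dB
P_refl/P_inc = |Γ|² = 0.175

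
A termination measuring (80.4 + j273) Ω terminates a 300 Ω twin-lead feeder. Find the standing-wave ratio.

VSWR ≈ 6.95

Γ = (Z_L − Z_0)/(Z_L + Z_0) = (-219.6 + j273)/(380.4 + j273)
|Γ| = 350/468 = 0.748
VSWR = (1 + |Γ|)/(1 − |Γ|) = 1.75/0.252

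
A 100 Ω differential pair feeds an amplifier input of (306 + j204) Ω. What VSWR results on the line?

Γ = (Z_L − Z_0)/(Z_L + Z_0) = (206 + j204)/(406 + j204)
|Γ| = 290/454 = 0.638
VSWR = (1 + |Γ|)/(1 − |Γ|) = 1.64/0.362

VSWR ≈ 4.53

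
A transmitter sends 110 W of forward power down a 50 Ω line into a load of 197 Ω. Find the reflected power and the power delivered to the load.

Γ = (197 − 50)/(197 + 50) = 0.595
|Γ|² = 0.354
P_refl = |Γ|²·P_inc = 39 W, P_del = (1 − |Γ|²)·P_inc = 71 W

P_reflected ≈ 39 W; P_delivered ≈ 71 W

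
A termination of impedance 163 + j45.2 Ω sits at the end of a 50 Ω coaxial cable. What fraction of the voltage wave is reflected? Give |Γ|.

Γ = (Z_L − Z_0)/(Z_L + Z_0) = (113 + j45.2)/(213 + j45.2)
|Γ| = 122/218

|Γ| ≈ 0.559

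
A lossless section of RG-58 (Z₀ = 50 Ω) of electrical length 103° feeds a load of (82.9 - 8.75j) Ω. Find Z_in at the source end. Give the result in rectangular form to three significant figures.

tan(βl) = tan(103°) = -4.33
Z_in = Z_0·(Z_L + jZ_0·tanβl)/(Z_0 + jZ_L·tanβl)
     = 50·(82.9 − j225)/(12.1 − j359)

Z_in ≈ 31.7 + j10.5 Ω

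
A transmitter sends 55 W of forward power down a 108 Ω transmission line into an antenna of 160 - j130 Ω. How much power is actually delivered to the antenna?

P_delivered ≈ 42.8 W

|Γ| = |(52 − j130)/(268 − j130)| = 0.47
|Γ|² = 0.221
P_refl = |Γ|²·P_inc = 12.2 W, P_del = (1 − |Γ|²)·P_inc = 42.8 W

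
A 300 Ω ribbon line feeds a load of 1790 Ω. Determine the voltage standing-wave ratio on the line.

VSWR ≈ 5.97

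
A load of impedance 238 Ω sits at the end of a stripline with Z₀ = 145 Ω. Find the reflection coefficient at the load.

Γ = 0.243

Γ = (Z_L − Z_0)/(Z_L + Z_0) = (238 − 145)/(238 + 145) = 93/383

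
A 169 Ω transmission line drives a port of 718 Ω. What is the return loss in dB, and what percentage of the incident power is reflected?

Γ = (718 − 169)/(718 + 169) = 0.619
RL = −20·log₁₀(0.619) = 4.17 dB
P_refl/P_inc = |Γ|² = 0.383

RL ≈ 4.17 dB; 38.3% of incident power reflected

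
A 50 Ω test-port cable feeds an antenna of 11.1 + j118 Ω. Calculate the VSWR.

Γ = (Z_L − Z_0)/(Z_L + Z_0) = (-38.9 + j118)/(61.1 + j118)
|Γ| = 124/133 = 0.935
VSWR = (1 + |Γ|)/(1 − |Γ|) = 1.94/0.065

VSWR ≈ 29.8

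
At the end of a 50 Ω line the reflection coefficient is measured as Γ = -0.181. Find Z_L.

Z_L ≈ 34.7 Ω

Z_L = Z_0·(1 + Γ)/(1 − Γ) = 50·(0.819)/(1.18)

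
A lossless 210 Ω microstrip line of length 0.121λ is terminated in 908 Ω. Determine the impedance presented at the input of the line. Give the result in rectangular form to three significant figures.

βl = 2π × 0.121 = 43.6°
tan(βl) = tan(43.6°) = 0.951
Z_in = Z_0·(Z_L + jZ_0·tanβl)/(Z_0 + jZ_L·tanβl)
     = 210·(908 + j200)/(210 + j863)

Z_in ≈ 96.6 − j197 Ω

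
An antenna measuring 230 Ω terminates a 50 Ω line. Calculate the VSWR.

VSWR ≈ 4.6

Γ = (230 − 50)/(230 + 50) = 0.643
VSWR = (1 + 0.643)/(1 − 0.643)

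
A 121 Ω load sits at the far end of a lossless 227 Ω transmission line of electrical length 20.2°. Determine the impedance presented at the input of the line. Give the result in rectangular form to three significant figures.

Z_in ≈ 132 + j57.6 Ω

tan(βl) = tan(20.2°) = 0.368
Z_in = Z_0·(Z_L + jZ_0·tanβl)/(Z_0 + jZ_L·tanβl)
     = 227·(121 + j83.5)/(227 + j44.5)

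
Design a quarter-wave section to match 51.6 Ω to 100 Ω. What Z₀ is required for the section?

Z_qwt ≈ 71.8 Ω

Z_qwt = √(Z_0·R_L) = √(100 × 51.6) = √5160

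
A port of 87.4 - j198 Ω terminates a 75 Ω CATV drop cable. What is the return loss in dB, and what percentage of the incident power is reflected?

RL ≈ 2.22 dB; 60% of incident power reflected

Γ = (12.4 − j198)/(162.4 − j198), |Γ| = 0.775
RL = −20·log₁₀(0.775) = 2.22 dB
P_refl/P_inc = |Γ|² = 0.6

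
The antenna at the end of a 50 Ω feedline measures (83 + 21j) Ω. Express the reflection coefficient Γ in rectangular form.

Γ ≈ 0.266 + j0.116

Γ = (Z_L − Z_0)/(Z_L + Z_0) = (33 + j21)/(133 + j21)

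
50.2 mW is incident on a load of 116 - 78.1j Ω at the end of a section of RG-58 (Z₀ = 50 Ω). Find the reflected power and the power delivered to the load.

|Γ| = |(66 − j78.1)/(166 − j78.1)| = 0.557
|Γ|² = 0.311
P_refl = |Γ|²·P_inc = 15.6 mW, P_del = (1 − |Γ|²)·P_inc = 34.6 mW

P_reflected ≈ 15.6 mW; P_delivered ≈ 34.6 mW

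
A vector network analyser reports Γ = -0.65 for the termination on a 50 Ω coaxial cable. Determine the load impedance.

Z_L = Z_0·(1 + Γ)/(1 − Γ) = 50·(0.35)/(1.65)

Z_L ≈ 10.6 Ω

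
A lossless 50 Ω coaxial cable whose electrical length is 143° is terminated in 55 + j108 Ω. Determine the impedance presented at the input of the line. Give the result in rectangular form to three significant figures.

tan(βl) = tan(143°) = -0.754
Z_in = Z_0·(Z_L + jZ_0·tanβl)/(Z_0 + jZ_L·tanβl)
     = 50·(55 + j70.3)/(131 − j41.4)

Z_in ≈ 11.4 + j30.3 Ω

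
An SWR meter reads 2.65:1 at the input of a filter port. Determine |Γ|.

|Γ| ≈ 0.452

|Γ| = (S − 1)/(S + 1) = (2.65 − 1)/(2.65 + 1) = 1.65/3.65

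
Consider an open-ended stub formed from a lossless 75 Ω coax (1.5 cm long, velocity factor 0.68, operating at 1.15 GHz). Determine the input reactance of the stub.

X_in ≈ -128 Ω (capacitive)

λ = v/f = 0.68·c / 1.15 GHz = 0.177 m
βl = 2π·l/λ = 2π × 0.0846 = 30.4°
tan(βl) = 0.588
For an open-ended stub, Z_in = −jZ_0·cot(βl) = −jZ_0/tan(βl)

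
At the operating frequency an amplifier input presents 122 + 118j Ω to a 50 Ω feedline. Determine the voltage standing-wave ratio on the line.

Γ = (Z_L − Z_0)/(Z_L + Z_0) = (72 + j118)/(172 + j118)
|Γ| = 138/209 = 0.663
VSWR = (1 + |Γ|)/(1 − |Γ|) = 1.66/0.337

VSWR ≈ 4.93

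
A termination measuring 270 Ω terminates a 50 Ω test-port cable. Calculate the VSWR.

For a purely resistive load, VSWR = R_L/Z_0 or Z_0/R_L (whichever > 1) = 270/50

VSWR ≈ 5.4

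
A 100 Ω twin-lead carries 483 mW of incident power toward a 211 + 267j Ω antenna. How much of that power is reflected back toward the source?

|Γ| = |(111 + j267)/(311 + j267)| = 0.705
|Γ|² = 0.498
P_refl = |Γ|²·P_inc = 240 mW, P_del = (1 − |Γ|²)·P_inc = 243 mW

P_reflected ≈ 240 mW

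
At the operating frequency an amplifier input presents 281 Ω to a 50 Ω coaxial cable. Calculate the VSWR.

Γ = (281 − 50)/(281 + 50) = 0.698
VSWR = (1 + 0.698)/(1 − 0.698)

VSWR ≈ 5.62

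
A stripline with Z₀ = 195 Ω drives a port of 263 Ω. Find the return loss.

Γ = (263 − 195)/(263 + 195) = 0.148
RL = −20·log₁₀|Γ| = −20·log₁₀(0.148)

RL ≈ 16.6 dB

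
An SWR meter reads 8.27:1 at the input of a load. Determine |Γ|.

|Γ| ≈ 0.784

|Γ| = (S − 1)/(S + 1) = (8.27 − 1)/(8.27 + 1) = 7.27/9.27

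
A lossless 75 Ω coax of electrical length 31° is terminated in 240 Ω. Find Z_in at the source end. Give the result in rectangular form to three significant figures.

Z_in ≈ 69.5 − j88.7 Ω

tan(βl) = tan(31°) = 0.601
Z_in = Z_0·(Z_L + jZ_0·tanβl)/(Z_0 + jZ_L·tanβl)
     = 75·(240 + j45.1)/(75 + j144)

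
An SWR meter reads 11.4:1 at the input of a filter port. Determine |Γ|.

|Γ| = (S − 1)/(S + 1) = (11.4 − 1)/(11.4 + 1) = 10.4/12.4

|Γ| ≈ 0.839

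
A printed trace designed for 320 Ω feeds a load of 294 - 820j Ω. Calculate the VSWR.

Γ = (Z_L − Z_0)/(Z_L + Z_0) = (-26 − j820)/(614 − j820)
|Γ| = 820/1020 = 0.801
VSWR = (1 + |Γ|)/(1 − |Γ|) = 1.8/0.199

VSWR ≈ 9.04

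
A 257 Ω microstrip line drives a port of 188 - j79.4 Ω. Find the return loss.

Γ = (-69 − j79.4)/(445 − j79.4), |Γ| = 0.233
RL = −20·log₁₀|Γ| = −20·log₁₀(0.233)

RL ≈ 12.7 dB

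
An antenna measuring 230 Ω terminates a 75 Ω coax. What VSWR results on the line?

Γ = (230 − 75)/(230 + 75) = 0.508
VSWR = (1 + 0.508)/(1 − 0.508)

VSWR ≈ 3.07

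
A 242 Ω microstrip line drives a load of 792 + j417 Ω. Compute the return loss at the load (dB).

Γ = (550 + j417)/(1034 + j417), |Γ| = 0.619
RL = −20·log₁₀|Γ| = −20·log₁₀(0.619)

RL ≈ 4.17 dB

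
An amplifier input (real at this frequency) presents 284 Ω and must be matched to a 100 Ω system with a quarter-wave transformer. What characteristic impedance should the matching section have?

Z_qwt ≈ 169 Ω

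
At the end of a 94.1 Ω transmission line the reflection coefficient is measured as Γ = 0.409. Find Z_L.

Z_L ≈ 224 Ω

Z_L = Z_0·(1 + Γ)/(1 − Γ) = 94.1·(1.41)/(0.591)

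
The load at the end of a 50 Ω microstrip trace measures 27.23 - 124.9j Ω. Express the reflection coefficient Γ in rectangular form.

Γ ≈ 0.642 − j0.579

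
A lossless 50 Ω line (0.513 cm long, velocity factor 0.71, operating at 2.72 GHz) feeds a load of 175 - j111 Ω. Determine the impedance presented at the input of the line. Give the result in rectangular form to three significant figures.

λ = v/f = 0.71·c / 2.72 GHz = 0.0783 m
βl = 2π·l/λ = 2π × 0.0655 = 23.6°
tan(βl) = tan(23.6°) = 0.437
Z_in = Z_0·(Z_L + jZ_0·tanβl)/(Z_0 + jZ_L·tanβl)
     = 50·(175 − j89.2)/(98.5 + j76.4)

Z_in ≈ 33.5 − j71.3 Ω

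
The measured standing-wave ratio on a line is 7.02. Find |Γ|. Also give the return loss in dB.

|Γ| = (S − 1)/(S + 1) = (7.02 − 1)/(7.02 + 1) = 6.02/8.02
RL = −20·log₁₀|Γ| = −20·log₁₀(0.751)

|Γ| ≈ 0.751; return loss ≈ 2.49 dB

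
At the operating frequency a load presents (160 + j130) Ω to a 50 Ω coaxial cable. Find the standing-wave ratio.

Γ = (Z_L − Z_0)/(Z_L + Z_0) = (110 + j130)/(210 + j130)
|Γ| = 170/247 = 0.689
VSWR = (1 + |Γ|)/(1 − |Γ|) = 1.69/0.311

VSWR ≈ 5.44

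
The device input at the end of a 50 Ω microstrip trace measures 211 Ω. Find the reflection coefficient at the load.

Γ = 0.617

Γ = (Z_L − Z_0)/(Z_L + Z_0) = (211 − 50)/(211 + 50) = 161/261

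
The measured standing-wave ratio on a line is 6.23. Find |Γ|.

|Γ| ≈ 0.723

|Γ| = (S − 1)/(S + 1) = (6.23 − 1)/(6.23 + 1) = 5.23/7.23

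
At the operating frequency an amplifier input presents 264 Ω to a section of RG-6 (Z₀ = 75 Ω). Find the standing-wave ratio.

VSWR ≈ 3.52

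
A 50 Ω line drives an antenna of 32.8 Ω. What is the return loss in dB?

Γ = (32.8 − 50)/(32.8 + 50) = -0.208
RL = −20·log₁₀|Γ| = −20·log₁₀(0.208)

RL ≈ 13.7 dB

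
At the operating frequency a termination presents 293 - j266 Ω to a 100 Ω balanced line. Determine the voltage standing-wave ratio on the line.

VSWR ≈ 5.5

Γ = (Z_L − Z_0)/(Z_L + Z_0) = (193 − j266)/(393 − j266)
|Γ| = 329/475 = 0.693
VSWR = (1 + |Γ|)/(1 − |Γ|) = 1.69/0.307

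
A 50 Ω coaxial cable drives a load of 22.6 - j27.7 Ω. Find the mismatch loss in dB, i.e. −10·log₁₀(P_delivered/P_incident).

mismatch loss ≈ 1.26 dB

Γ = (-27.4 − j27.7)/(72.6 − j27.7), |Γ| = 0.501
|Γ|² = 0.251, so P_del/P_inc = 1 − |Γ|² = 0.749
ML = −10·log₁₀(1 − |Γ|²)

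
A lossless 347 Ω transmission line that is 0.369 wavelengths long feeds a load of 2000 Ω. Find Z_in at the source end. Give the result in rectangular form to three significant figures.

Z_in ≈ 109 + j304 Ω

βl = 2π × 0.369 = 133°
tan(βl) = tan(133°) = -1.08
Z_in = Z_0·(Z_L + jZ_0·tanβl)/(Z_0 + jZ_L·tanβl)
     = 347·(2000 − j374)/(347 − j2160)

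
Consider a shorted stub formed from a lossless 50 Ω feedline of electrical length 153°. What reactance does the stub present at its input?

X_in ≈ -25.5 Ω (capacitive)

tan(βl) = -0.51
For a shorted stub, Z_in = jZ_0·tan(βl)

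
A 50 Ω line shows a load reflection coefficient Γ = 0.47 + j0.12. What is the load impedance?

Z_L ≈ 129 + j40.6 Ω

Z_L = Z_0·(1 + Γ)/(1 − Γ) = 50·(1.47 + j0.12)/(0.53 − j0.12)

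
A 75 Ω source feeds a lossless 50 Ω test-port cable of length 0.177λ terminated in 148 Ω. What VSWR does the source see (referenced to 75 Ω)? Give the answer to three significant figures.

VSWR ≈ 3.99

βl = 2π × 0.177 = 63.7°
tan(βl) = 2.03
Z_in = Z_0·(Z_L + jZ_0·tanβl)/(Z_0 + jZ_L·tanβl) = 20.4 − j21.3 Ω
Γ_s = (Z_in − Z_s)/(Z_in + Z_s) = (-54.6 − j21.3)/(95.4 − j21.3), |Γ_s| = 0.599
VSWR = (1 + |Γ_s|)/(1 − |Γ_s|)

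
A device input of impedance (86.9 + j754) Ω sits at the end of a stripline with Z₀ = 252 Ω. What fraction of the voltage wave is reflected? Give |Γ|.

|Γ| ≈ 0.934

Γ = (Z_L − Z_0)/(Z_L + Z_0) = (-165.1 + j754)/(338.9 + j754)
|Γ| = 772/827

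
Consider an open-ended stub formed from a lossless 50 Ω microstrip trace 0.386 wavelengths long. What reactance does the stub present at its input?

X_in ≈ 57.4 Ω (inductive)

βl = 2π × 0.386 = 139°
tan(βl) = -0.871
For an open-ended stub, Z_in = −jZ_0·cot(βl) = −jZ_0/tan(βl)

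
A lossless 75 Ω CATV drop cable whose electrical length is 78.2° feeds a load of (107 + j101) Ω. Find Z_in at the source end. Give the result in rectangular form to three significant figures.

tan(βl) = tan(78.2°) = 4.79
Z_in = Z_0·(Z_L + jZ_0·tanβl)/(Z_0 + jZ_L·tanβl)
     = 75·(107 + j460)/(-408 + j512)

Z_in ≈ 33.5 − j42.4 Ω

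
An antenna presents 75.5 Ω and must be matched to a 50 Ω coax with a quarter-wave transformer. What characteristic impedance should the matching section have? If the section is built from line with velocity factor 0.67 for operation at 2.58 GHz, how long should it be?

Z_qwt = √(Z_0·R_L) = √(50 × 75.5) = √3775
λ = 0.67·c/f = 0.0779 m, so l = λ/4 = 0.0195 m

Z_qwt ≈ 61.4 Ω; length ≈ 1.95 cm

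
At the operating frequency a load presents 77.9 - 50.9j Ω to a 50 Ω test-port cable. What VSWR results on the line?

Γ = (Z_L − Z_0)/(Z_L + Z_0) = (27.9 − j50.9)/(127.9 − j50.9)
|Γ| = 58/138 = 0.422
VSWR = (1 + |Γ|)/(1 − |Γ|) = 1.42/0.578

VSWR ≈ 2.46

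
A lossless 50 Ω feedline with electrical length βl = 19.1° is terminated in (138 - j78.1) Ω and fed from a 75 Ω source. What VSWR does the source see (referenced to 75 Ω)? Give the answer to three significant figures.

VSWR ≈ 3.25

tan(βl) = 0.346
Z_in = Z_0·(Z_L + jZ_0·tanβl)/(Z_0 + jZ_L·tanβl) = 47 − j68.6 Ω
Γ_s = (Z_in − Z_s)/(Z_in + Z_s) = (-28 − j68.6)/(122 − j68.6), |Γ_s| = 0.529
VSWR = (1 + |Γ_s|)/(1 − |Γ_s|)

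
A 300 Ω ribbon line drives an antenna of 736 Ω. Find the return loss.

RL ≈ 7.52 dB

Γ = (736 − 300)/(736 + 300) = 0.421
RL = −20·log₁₀|Γ| = −20·log₁₀(0.421)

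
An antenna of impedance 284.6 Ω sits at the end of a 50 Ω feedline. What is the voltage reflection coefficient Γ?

Γ = (Z_L − Z_0)/(Z_L + Z_0) = (284.6 − 50)/(284.6 + 50) = 234.6/334.6

Γ = 0.701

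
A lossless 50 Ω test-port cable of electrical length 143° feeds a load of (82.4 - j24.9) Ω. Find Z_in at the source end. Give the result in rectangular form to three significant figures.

tan(βl) = tan(143°) = -0.754
Z_in = Z_0·(Z_L + jZ_0·tanβl)/(Z_0 + jZ_L·tanβl)
     = 50·(82.4 − j62.6)/(31.2 − j62.1)

Z_in ≈ 66.9 + j32.7 Ω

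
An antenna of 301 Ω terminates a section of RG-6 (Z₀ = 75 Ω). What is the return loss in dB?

RL ≈ 4.42 dB

Γ = (301 − 75)/(301 + 75) = 0.601
RL = −20·log₁₀|Γ| = −20·log₁₀(0.601)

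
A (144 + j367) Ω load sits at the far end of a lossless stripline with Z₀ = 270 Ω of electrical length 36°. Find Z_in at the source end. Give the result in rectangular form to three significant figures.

tan(βl) = tan(36°) = 0.727
Z_in = Z_0·(Z_L + jZ_0·tanβl)/(Z_0 + jZ_L·tanβl)
     = 270·(144 + j563)/(3.36 + j105)

Z_in ≈ 1460 − j325 Ω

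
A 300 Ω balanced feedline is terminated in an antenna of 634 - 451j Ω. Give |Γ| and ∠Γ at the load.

Γ ≈ 0.541 ∠ -27.7°

Γ = (Z_L − Z_0)/(Z_L + Z_0) = (334 − j451)/(934 − j451)
|Γ| = 561/1040 = 0.541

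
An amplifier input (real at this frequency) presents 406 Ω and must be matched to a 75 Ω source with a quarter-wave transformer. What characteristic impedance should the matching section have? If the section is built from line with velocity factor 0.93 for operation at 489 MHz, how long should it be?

Z_qwt ≈ 174 Ω; length ≈ 14.3 cm

Z_qwt = √(Z_0·R_L) = √(75 × 406) = √30450
λ = 0.93·c/f = 0.571 m, so l = λ/4 = 0.143 m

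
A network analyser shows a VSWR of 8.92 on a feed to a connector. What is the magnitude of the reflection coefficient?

|Γ| = (S − 1)/(S + 1) = (8.92 − 1)/(8.92 + 1) = 7.92/9.92

|Γ| ≈ 0.798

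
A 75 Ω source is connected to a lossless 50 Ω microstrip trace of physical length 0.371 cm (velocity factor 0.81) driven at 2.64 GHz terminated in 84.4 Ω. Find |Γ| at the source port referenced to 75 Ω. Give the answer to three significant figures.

λ = v/f = 0.81·c / 2.64 GHz = 0.092 m
βl = 2π·l/λ = 2π × 0.0403 = 14.5°
tan(βl) = 0.259
Z_in = Z_0·(Z_L + jZ_0·tanβl)/(Z_0 + jZ_L·tanβl) = 75.6 − j20.1 Ω
Γ_s = (Z_in − Z_s)/(Z_in + Z_s) = (0.621 − j20.1)/(151 − j20.1), |Γ_s| = 0.132

|Γ| ≈ 0.132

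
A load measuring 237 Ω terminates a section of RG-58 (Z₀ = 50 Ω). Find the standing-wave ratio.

For a purely resistive load, VSWR = R_L/Z_0 or Z_0/R_L (whichever > 1) = 237/50

VSWR ≈ 4.74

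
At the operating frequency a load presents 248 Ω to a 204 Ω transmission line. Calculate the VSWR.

VSWR ≈ 1.22

Γ = (248 − 204)/(248 + 204) = 0.0973
VSWR = (1 + 0.0973)/(1 − 0.0973)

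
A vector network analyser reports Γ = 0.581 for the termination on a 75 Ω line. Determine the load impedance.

Z_L ≈ 283 Ω

Z_L = Z_0·(1 + Γ)/(1 − Γ) = 75·(1.58)/(0.419)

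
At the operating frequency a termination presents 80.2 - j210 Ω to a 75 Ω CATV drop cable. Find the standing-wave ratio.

Γ = (Z_L − Z_0)/(Z_L + Z_0) = (5.2 − j210)/(155.2 − j210)
|Γ| = 210/261 = 0.804
VSWR = (1 + |Γ|)/(1 − |Γ|) = 1.8/0.196

VSWR ≈ 9.23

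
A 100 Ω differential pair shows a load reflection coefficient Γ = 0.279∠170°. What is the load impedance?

Z_L = Z_0·(1 + Γ)/(1 − Γ) = 100·(0.725 + j0.0484)/(1.27 − j0.0484)

Z_L ≈ 56.7 + j5.95 Ω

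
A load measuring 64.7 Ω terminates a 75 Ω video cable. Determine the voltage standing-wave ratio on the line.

VSWR ≈ 1.16

Γ = (64.7 − 75)/(64.7 + 75) = -0.0737
VSWR = (1 + 0.0737)/(1 − 0.0737)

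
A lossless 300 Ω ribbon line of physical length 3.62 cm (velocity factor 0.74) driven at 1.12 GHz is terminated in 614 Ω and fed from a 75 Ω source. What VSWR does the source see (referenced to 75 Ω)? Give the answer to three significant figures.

λ = v/f = 0.74·c / 1.12 GHz = 0.198 m
βl = 2π·l/λ = 2π × 0.183 = 65.7°
tan(βl) = 2.22
Z_in = Z_0·(Z_L + jZ_0·tanβl)/(Z_0 + jZ_L·tanβl) = 168 − j98.1 Ω
Γ_s = (Z_in − Z_s)/(Z_in + Z_s) = (93.2 − j98.1)/(243 − j98.1), |Γ_s| = 0.516
VSWR = (1 + |Γ_s|)/(1 − |Γ_s|)

VSWR ≈ 3.13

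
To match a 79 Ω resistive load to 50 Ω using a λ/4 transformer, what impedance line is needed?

Z_qwt = √(Z_0·R_L) = √(50 × 79) = √3950

Z_qwt ≈ 62.8 Ω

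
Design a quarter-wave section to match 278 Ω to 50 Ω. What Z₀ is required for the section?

Z_qwt ≈ 118 Ω

Z_qwt = √(Z_0·R_L) = √(50 × 278) = √13900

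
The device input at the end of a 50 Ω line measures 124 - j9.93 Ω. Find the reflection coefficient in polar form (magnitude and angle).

Γ ≈ 0.428 ∠ -4.38°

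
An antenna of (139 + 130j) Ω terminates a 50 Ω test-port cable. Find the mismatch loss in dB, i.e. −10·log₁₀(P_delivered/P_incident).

mismatch loss ≈ 2.77 dB

Γ = (89 + j130)/(189 + j130), |Γ| = 0.687
|Γ|² = 0.472, so P_del/P_inc = 1 − |Γ|² = 0.528
ML = −10·log₁₀(1 − |Γ|²)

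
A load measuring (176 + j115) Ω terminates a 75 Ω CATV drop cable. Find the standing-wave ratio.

Γ = (Z_L − Z_0)/(Z_L + Z_0) = (101 + j115)/(251 + j115)
|Γ| = 153/276 = 0.554
VSWR = (1 + |Γ|)/(1 − |Γ|) = 1.55/0.446

VSWR ≈ 3.49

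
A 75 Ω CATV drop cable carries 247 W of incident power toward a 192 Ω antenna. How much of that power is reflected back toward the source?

P_reflected ≈ 47.4 W

Γ = (192 − 75)/(192 + 75) = 0.438
|Γ|² = 0.192
P_refl = |Γ|²·P_inc = 47.4 W, P_del = (1 − |Γ|²)·P_inc = 200 W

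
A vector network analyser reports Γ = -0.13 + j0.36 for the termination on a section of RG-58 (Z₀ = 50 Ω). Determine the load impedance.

Z_L ≈ 30.3 + j25.6 Ω

Z_L = Z_0·(1 + Γ)/(1 − Γ) = 50·(0.87 + j0.36)/(1.13 − j0.36)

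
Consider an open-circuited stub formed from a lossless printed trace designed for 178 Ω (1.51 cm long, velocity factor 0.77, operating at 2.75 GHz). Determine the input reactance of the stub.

X_in ≈ -84.1 Ω (capacitive)

λ = v/f = 0.77·c / 2.75 GHz = 0.084 m
βl = 2π·l/λ = 2π × 0.18 = 64.7°
tan(βl) = 2.12
For an open-circuited stub, Z_in = −jZ_0·cot(βl) = −jZ_0/tan(βl)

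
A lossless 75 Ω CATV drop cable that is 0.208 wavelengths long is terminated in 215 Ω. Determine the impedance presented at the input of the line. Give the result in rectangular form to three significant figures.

βl = 2π × 0.208 = 74.9°
tan(βl) = tan(74.9°) = 3.7
Z_in = Z_0·(Z_L + jZ_0·tanβl)/(Z_0 + jZ_L·tanβl)
     = 75·(215 + j278)/(75 + j796)

Z_in ≈ 27.8 − j17.6 Ω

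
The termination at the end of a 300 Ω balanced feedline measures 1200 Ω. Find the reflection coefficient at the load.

Γ = 0.6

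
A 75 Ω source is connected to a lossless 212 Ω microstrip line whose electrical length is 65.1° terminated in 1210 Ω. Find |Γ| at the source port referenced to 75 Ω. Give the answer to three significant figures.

tan(βl) = 2.15
Z_in = Z_0·(Z_L + jZ_0·tanβl)/(Z_0 + jZ_L·tanβl) = 44.9 − j94.8 Ω
Γ_s = (Z_in − Z_s)/(Z_in + Z_s) = (-30.1 − j94.8)/(120 − j94.8), |Γ_s| = 0.651

|Γ| ≈ 0.651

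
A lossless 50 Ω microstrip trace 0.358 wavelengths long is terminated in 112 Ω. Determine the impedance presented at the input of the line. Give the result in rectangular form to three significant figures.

βl = 2π × 0.358 = 129°
tan(βl) = tan(129°) = -1.24
Z_in = Z_0·(Z_L + jZ_0·tanβl)/(Z_0 + jZ_L·tanβl)
     = 50·(112 − j62)/(50 − j139)

Z_in ≈ 32.6 + j28.6 Ω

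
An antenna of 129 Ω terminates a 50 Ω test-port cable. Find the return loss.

Γ = (129 − 50)/(129 + 50) = 0.441
RL = −20·log₁₀|Γ| = −20·log₁₀(0.441)

RL ≈ 7.1 dB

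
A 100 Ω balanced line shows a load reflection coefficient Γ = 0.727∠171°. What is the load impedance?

Z_L = Z_0·(1 + Γ)/(1 − Γ) = 100·(0.282 + j0.114)/(1.72 − j0.114)

Z_L ≈ 15.9 + j7.67 Ω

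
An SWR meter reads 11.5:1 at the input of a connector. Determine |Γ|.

|Γ| ≈ 0.84

|Γ| = (S − 1)/(S + 1) = (11.5 − 1)/(11.5 + 1) = 10.5/12.5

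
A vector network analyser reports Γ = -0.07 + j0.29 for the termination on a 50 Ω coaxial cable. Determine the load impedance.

Z_L ≈ 37.1 + j23.6 Ω

Z_L = Z_0·(1 + Γ)/(1 − Γ) = 50·(0.93 + j0.29)/(1.07 − j0.29)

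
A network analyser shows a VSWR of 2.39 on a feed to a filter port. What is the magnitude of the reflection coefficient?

|Γ| ≈ 0.41

|Γ| = (S − 1)/(S + 1) = (2.39 − 1)/(2.39 + 1) = 1.39/3.39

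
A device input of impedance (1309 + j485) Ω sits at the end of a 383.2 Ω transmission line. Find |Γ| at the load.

Γ = (Z_L − Z_0)/(Z_L + Z_0) = (925.8 + j485)/(1692 + j485)
|Γ| = 1050/1760

|Γ| ≈ 0.594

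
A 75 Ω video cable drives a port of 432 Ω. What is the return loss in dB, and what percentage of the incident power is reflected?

RL ≈ 3.05 dB; 49.6% of incident power reflected

Γ = (432 − 75)/(432 + 75) = 0.704
RL = −20·log₁₀(0.704) = 3.05 dB
P_refl/P_inc = |Γ|² = 0.496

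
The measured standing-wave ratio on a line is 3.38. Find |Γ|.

|Γ| = (S − 1)/(S + 1) = (3.38 − 1)/(3.38 + 1) = 2.38/4.38

|Γ| ≈ 0.543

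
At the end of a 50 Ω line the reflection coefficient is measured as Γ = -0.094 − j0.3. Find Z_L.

Z_L = Z_0·(1 + Γ)/(1 − Γ) = 50·(0.906 − j0.3)/(1.09 + j0.3)

Z_L ≈ 35 − j23.3 Ω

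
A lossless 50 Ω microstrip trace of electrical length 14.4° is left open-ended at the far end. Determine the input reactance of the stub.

tan(βl) = 0.257
For an open-ended stub, Z_in = −jZ_0·cot(βl) = −jZ_0/tan(βl)

X_in ≈ -195 Ω (capacitive)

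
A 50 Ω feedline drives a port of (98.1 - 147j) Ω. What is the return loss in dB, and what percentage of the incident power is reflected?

Γ = (48.1 − j147)/(148.1 − j147), |Γ| = 0.741
RL = −20·log₁₀(0.741) = 2.6 dB
P_refl/P_inc = |Γ|² = 0.549

RL ≈ 2.6 dB; 54.9% of incident power reflected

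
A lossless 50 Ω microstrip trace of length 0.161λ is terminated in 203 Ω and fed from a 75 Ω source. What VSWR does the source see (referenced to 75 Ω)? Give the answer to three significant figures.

VSWR ≈ 5.17

βl = 2π × 0.161 = 58°
tan(βl) = 1.6
Z_in = Z_0·(Z_L + jZ_0·tanβl)/(Z_0 + jZ_L·tanβl) = 16.7 − j28.7 Ω
Γ_s = (Z_in − Z_s)/(Z_in + Z_s) = (-58.3 − j28.7)/(91.7 − j28.7), |Γ_s| = 0.676
VSWR = (1 + |Γ_s|)/(1 − |Γ_s|)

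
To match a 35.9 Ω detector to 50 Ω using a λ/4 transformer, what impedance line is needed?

Z_qwt ≈ 42.4 Ω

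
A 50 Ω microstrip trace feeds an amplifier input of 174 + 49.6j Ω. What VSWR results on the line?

Γ = (Z_L − Z_0)/(Z_L + Z_0) = (124 + j49.6)/(224 + j49.6)
|Γ| = 134/229 = 0.582
VSWR = (1 + |Γ|)/(1 − |Γ|) = 1.58/0.418

VSWR ≈ 3.79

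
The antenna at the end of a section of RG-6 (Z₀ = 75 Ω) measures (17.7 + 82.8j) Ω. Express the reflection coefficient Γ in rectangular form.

Γ ≈ 0.0999 + j0.804

Γ = (Z_L − Z_0)/(Z_L + Z_0) = (-57.3 + j82.8)/(92.7 + j82.8)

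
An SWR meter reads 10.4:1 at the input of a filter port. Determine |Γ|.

|Γ| = (S − 1)/(S + 1) = (10.4 − 1)/(10.4 + 1) = 9.4/11.4

|Γ| ≈ 0.825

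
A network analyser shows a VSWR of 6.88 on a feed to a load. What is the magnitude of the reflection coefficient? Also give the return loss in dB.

|Γ| = (S − 1)/(S + 1) = (6.88 − 1)/(6.88 + 1) = 5.88/7.88
RL = −20·log₁₀|Γ| = −20·log₁₀(0.746)

|Γ| ≈ 0.746; return loss ≈ 2.54 dB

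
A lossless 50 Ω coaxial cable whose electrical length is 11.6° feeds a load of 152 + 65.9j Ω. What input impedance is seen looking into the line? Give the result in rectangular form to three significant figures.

tan(βl) = tan(11.6°) = 0.205
Z_in = Z_0·(Z_L + jZ_0·tanβl)/(Z_0 + jZ_L·tanβl)
     = 50·(152 + j76.2)/(36.5 + j31.2)

Z_in ≈ 172 − j42.6 Ω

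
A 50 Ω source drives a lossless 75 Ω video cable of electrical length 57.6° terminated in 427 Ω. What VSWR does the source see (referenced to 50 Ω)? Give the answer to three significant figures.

tan(βl) = 1.58
Z_in = Z_0·(Z_L + jZ_0·tanβl)/(Z_0 + jZ_L·tanβl) = 18.3 − j45.6 Ω
Γ_s = (Z_in − Z_s)/(Z_in + Z_s) = (-31.7 − j45.6)/(68.3 − j45.6), |Γ_s| = 0.677
VSWR = (1 + |Γ_s|)/(1 − |Γ_s|)

VSWR ≈ 5.19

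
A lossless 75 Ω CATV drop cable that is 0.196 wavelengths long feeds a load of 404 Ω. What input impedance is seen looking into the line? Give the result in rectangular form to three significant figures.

βl = 2π × 0.196 = 70.6°
tan(βl) = tan(70.6°) = 2.83
Z_in = Z_0·(Z_L + jZ_0·tanβl)/(Z_0 + jZ_L·tanβl)
     = 75·(404 + j213)/(75 + j1140)

Z_in ≈ 15.6 − j25.4 Ω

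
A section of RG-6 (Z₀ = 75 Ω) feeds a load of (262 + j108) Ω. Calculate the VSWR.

VSWR ≈ 4.13

Γ = (Z_L − Z_0)/(Z_L + Z_0) = (187 + j108)/(337 + j108)
|Γ| = 216/354 = 0.61
VSWR = (1 + |Γ|)/(1 − |Γ|) = 1.61/0.39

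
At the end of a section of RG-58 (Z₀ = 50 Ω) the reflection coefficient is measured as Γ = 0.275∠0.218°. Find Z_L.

Z_L ≈ 87.9 + j0.199 Ω

Z_L = Z_0·(1 + Γ)/(1 − Γ) = 50·(1.27 + j0.00105)/(0.725 − j0.00105)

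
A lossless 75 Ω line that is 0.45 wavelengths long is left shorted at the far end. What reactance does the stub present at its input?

βl = 2π × 0.45 = 162°
tan(βl) = -0.325
For a shorted stub, Z_in = jZ_0·tan(βl)

X_in ≈ -24.4 Ω (capacitive)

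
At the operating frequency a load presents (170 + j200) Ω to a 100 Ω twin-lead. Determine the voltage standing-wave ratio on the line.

Γ = (Z_L − Z_0)/(Z_L + Z_0) = (70 + j200)/(270 + j200)
|Γ| = 212/336 = 0.631
VSWR = (1 + |Γ|)/(1 − |Γ|) = 1.63/0.369

VSWR ≈ 4.41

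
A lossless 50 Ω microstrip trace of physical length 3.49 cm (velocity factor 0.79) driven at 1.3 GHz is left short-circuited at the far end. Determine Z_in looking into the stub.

Z_in ≈ +j130 Ω

λ = v/f = 0.79·c / 1.3 GHz = 0.182 m
βl = 2π·l/λ = 2π × 0.191 = 68.9°
tan(βl) = 2.59
For a short-circuited stub, Z_in = jZ_0·tan(βl)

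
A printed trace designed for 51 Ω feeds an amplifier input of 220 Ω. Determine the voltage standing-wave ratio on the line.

For a purely resistive load, VSWR = R_L/Z_0 or Z_0/R_L (whichever > 1) = 220/51

VSWR ≈ 4.31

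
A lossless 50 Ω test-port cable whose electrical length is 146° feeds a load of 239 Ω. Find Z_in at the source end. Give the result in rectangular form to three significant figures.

tan(βl) = tan(146°) = -0.675
Z_in = Z_0·(Z_L + jZ_0·tanβl)/(Z_0 + jZ_L·tanβl)
     = 50·(239 − j33.7)/(50 − j161)

Z_in ≈ 30.5 + j64.7 Ω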